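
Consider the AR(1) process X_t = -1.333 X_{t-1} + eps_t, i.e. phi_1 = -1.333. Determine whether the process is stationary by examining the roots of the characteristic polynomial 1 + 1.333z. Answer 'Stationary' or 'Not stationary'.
\text{Not stationary}

The AR(p) characteristic polynomial is P(z) = 1 + 1.333z.
Stationarity requires all roots to lie outside the unit circle, i.e. |z| > 1 for every root.
This is linear in z: 1 + (1.333) z = 0  =>  z = -1/(1.333) = -0.750188,  |z| = 0.750188.
Moduli of all roots: 0.7502.
All moduli strictly greater than 1? No.
Verdict: Not stationary.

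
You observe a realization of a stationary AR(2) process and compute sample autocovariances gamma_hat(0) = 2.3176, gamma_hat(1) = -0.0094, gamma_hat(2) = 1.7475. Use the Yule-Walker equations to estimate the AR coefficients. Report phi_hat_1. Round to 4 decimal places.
\hat\phi_{1} = -0.0010

The Yule-Walker equations for an AR(p) process read, in matrix form,
  Gamma_p phi = r_p,   with   (Gamma_p)_{ij} = gamma(|i - j|),
                       (r_p)_i = gamma(i),   i,j = 1..p.
Substitute the sample gammas (Toeplitz matrix and right-hand side of size 2):
  Gamma_p = [[2.3176, -0.0094], [-0.0094, 2.3176]]
  r_p     = [-0.0094, 1.7475]
Written out:
  2.3176 phi_1 - 0.0094 phi_2 = -0.0094
  -0.0094 phi_1 + 2.3176 phi_2 = 1.7475
Solve by Cramer's rule:
  det = gamma(0)^2 - gamma(1)^2 = (2.3176)^2 - (-0.0094)^2 = 5.37126976 - 0.00008836 = 5.3711814
  phi_hat_1 = [gamma(1) gamma(0) - gamma(1) gamma(2)] / det = [(-0.0094)(2.3176) - (-0.0094)(1.7475)] / 5.3711814 = -0.00535894 / 5.3711814 = -0.001
  phi_hat_2 = [gamma(0) gamma(2) - gamma(1)^2] / det = [(2.3176)(1.7475) - (-0.0094)^2] / 5.3711814 = 4.04991764 / 5.3711814 = 0.754
So phi_hat = [-0.0010, 0.7540].
Therefore phi_hat_1 = -0.0010.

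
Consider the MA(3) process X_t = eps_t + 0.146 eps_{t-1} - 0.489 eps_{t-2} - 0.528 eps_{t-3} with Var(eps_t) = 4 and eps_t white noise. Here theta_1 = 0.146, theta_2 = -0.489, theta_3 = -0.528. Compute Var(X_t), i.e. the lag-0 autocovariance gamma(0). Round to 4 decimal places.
\gamma(0) = 6.1569

For an MA(q) process X_t = eps_t + sum_i theta_i eps_{t-i} with
Var(eps_t) = sigma^2, the variance is
  gamma(0) = sigma^2 * (1 + sum_i theta_i^2).
  sum_i theta_i^2 = (0.146)^2 + (-0.489)^2 + (-0.528)^2 = 0.021316 + 0.239121 + 0.278784 = 0.539221.
  gamma(0) = 4 * (1 + 0.539221) = 4 * 1.539221 = 6.156884, which rounds to 6.1569.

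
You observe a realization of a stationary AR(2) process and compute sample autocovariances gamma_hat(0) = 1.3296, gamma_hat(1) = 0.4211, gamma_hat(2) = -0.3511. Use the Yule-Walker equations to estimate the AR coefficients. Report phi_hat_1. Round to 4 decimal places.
\hat\phi_{1} = 0.4450

The Yule-Walker equations for an AR(p) process read, in matrix form,
  Gamma_p phi = r_p,   with   (Gamma_p)_{ij} = gamma(|i - j|),
                       (r_p)_i = gamma(i),   i,j = 1..p.
Substitute the sample gammas (Toeplitz matrix and right-hand side of size 2):
  Gamma_p = [[1.3296, 0.4211], [0.4211, 1.3296]]
  r_p     = [0.4211, -0.3511]
Written out:
  1.3296 phi_1 + 0.4211 phi_2 = 0.4211
  0.4211 phi_1 + 1.3296 phi_2 = -0.3511
Solve by Cramer's rule:
  det = gamma(0)^2 - gamma(1)^2 = (1.3296)^2 - (0.4211)^2 = 1.76783616 - 0.17732521 = 1.59051095
  phi_hat_1 = [gamma(1) gamma(0) - gamma(1) gamma(2)] / det = [(0.4211)(1.3296) - (0.4211)(-0.3511)] / 1.59051095 = 0.70774277 / 1.59051095 = 0.445
  phi_hat_2 = [gamma(0) gamma(2) - gamma(1)^2] / det = [(1.3296)(-0.3511) - (0.4211)^2] / 1.59051095 = -0.64414777 / 1.59051095 = -0.405
So phi_hat = [0.4450, -0.4050].
Therefore phi_hat_1 = 0.4450.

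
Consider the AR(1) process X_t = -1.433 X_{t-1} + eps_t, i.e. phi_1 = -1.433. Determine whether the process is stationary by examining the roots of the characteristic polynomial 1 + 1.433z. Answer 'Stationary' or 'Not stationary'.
\text{Not stationary}

The AR(p) characteristic polynomial is P(z) = 1 + 1.433z.
Stationarity requires all roots to lie outside the unit circle, i.e. |z| > 1 for every root.
This is linear in z: 1 + (1.433) z = 0  =>  z = -1/(1.433) = -0.697837,  |z| = 0.697837.
Moduli of all roots: 0.6978.
All moduli strictly greater than 1? No.
Verdict: Not stationary.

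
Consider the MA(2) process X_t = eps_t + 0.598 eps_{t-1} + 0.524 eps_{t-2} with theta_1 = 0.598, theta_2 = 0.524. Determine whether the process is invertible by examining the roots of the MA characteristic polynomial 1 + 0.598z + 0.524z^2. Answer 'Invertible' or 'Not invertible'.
\text{Invertible}

The MA(q) characteristic polynomial is P(z) = 1 + 0.598z + 0.524z^2.
Invertibility requires all roots to lie outside the unit circle, i.e. |z| > 1 for every root.
Set 1 + (0.598) z + (0.524) z^2 = 0, i.e. a z^2 + b z + c = 0 with a = 0.524, b = 0.598, c = 1.
Discriminant D = b^2 - 4ac = (0.598)^2 - 4*(0.524)*1 = 0.357604 - (2.096) = -1.738396.
D < 0, so the roots are the complex-conjugate pair z = (-b +/- i sqrt(-D)) / (2a) = -0.5706 +/- 1.2581i.
For a conjugate pair |z|^2 = z * conj(z) = (product of roots) = c/a = 1/(0.524) = 1.908397, so |z| = sqrt(1.908397) = 1.3814 for both roots.
Moduli of all roots: 1.3814, 1.3814.
All moduli strictly greater than 1? Yes.
Verdict: Invertible.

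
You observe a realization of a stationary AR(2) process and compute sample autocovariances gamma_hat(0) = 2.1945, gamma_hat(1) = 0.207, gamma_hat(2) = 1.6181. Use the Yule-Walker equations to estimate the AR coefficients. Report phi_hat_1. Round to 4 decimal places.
\hat\phi_{1} = 0.0250

The Yule-Walker equations for an AR(p) process read, in matrix form,
  Gamma_p phi = r_p,   with   (Gamma_p)_{ij} = gamma(|i - j|),
                       (r_p)_i = gamma(i),   i,j = 1..p.
Substitute the sample gammas (Toeplitz matrix and right-hand side of size 2):
  Gamma_p = [[2.1945, 0.207], [0.207, 2.1945]]
  r_p     = [0.207, 1.6181]
Written out:
  2.1945 phi_1 + 0.207 phi_2 = 0.207
  0.207 phi_1 + 2.1945 phi_2 = 1.6181
Solve by Cramer's rule:
  det = gamma(0)^2 - gamma(1)^2 = (2.1945)^2 - (0.207)^2 = 4.81583025 - 0.042849 = 4.77298125
  phi_hat_1 = [gamma(1) gamma(0) - gamma(1) gamma(2)] / det = [(0.207)(2.1945) - (0.207)(1.6181)] / 4.77298125 = 0.1193148 / 4.77298125 = 0.025
  phi_hat_2 = [gamma(0) gamma(2) - gamma(1)^2] / det = [(2.1945)(1.6181) - (0.207)^2] / 4.77298125 = 3.50807145 / 4.77298125 = 0.735
So phi_hat = [0.0250, 0.7350].
Therefore phi_hat_1 = 0.0250.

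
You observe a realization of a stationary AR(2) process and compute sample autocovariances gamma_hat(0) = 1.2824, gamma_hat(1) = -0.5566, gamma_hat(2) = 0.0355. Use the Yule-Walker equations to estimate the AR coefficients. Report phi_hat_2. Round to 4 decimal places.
\hat\phi_{2} = -0.1980

The Yule-Walker equations for an AR(p) process read, in matrix form,
  Gamma_p phi = r_p,   with   (Gamma_p)_{ij} = gamma(|i - j|),
                       (r_p)_i = gamma(i),   i,j = 1..p.
Substitute the sample gammas (Toeplitz matrix and right-hand side of size 2):
  Gamma_p = [[1.2824, -0.5566], [-0.5566, 1.2824]]
  r_p     = [-0.5566, 0.0355]
Written out:
  1.2824 phi_1 - 0.5566 phi_2 = -0.5566
  -0.5566 phi_1 + 1.2824 phi_2 = 0.0355
Solve by Cramer's rule:
  det = gamma(0)^2 - gamma(1)^2 = (1.2824)^2 - (-0.5566)^2 = 1.64454976 - 0.30980356 = 1.3347462
  phi_hat_1 = [gamma(1) gamma(0) - gamma(1) gamma(2)] / det = [(-0.5566)(1.2824) - (-0.5566)(0.0355)] / 1.3347462 = -0.69402454 / 1.3347462 = -0.52
  phi_hat_2 = [gamma(0) gamma(2) - gamma(1)^2] / det = [(1.2824)(0.0355) - (-0.5566)^2] / 1.3347462 = -0.26427836 / 1.3347462 = -0.198
So phi_hat = [-0.5200, -0.1980].
Therefore phi_hat_2 = -0.1980.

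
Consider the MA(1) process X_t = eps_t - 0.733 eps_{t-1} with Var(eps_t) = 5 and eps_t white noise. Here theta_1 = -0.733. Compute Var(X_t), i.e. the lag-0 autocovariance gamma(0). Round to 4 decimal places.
\gamma(0) = 7.6864

For an MA(q) process X_t = eps_t + sum_i theta_i eps_{t-i} with
Var(eps_t) = sigma^2, the variance is
  gamma(0) = sigma^2 * (1 + sum_i theta_i^2).
  sum_i theta_i^2 = (-0.733)^2 = 0.537289.
  gamma(0) = 5 * (1 + 0.537289) = 5 * 1.537289 = 7.686445, which rounds to 7.6864.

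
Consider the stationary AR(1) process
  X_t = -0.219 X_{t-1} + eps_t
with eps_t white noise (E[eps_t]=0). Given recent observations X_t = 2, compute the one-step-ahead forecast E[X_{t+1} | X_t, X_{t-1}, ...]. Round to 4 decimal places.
E[X_{t+1} \mid \mathcal F_t] = -0.4380

For an AR(p) model X_t = c + sum_i phi_i X_{t-i} + eps_t, the
one-step-ahead conditional mean is
  E[X_{t+1} | X_t, ...] = c + sum_i phi_i X_{t+1-i}.
Substitute known values:
  E[X_{t+1} | ...] = (-0.219) * (2)
                   = -0.4380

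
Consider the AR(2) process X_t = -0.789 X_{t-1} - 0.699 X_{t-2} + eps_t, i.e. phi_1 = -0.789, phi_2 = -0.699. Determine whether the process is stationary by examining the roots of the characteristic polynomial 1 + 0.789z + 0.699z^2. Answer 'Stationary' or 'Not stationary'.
\text{Stationary}

The AR(p) characteristic polynomial is P(z) = 1 + 0.789z + 0.699z^2.
Stationarity requires all roots to lie outside the unit circle, i.e. |z| > 1 for every root.
Set 1 + (0.789) z + (0.699) z^2 = 0, i.e. a z^2 + b z + c = 0 with a = 0.699, b = 0.789, c = 1.
Discriminant D = b^2 - 4ac = (0.789)^2 - 4*(0.699)*1 = 0.622521 - (2.796) = -2.173479.
D < 0, so the roots are the complex-conjugate pair z = (-b +/- i sqrt(-D)) / (2a) = -0.5644 +/- 1.0546i.
For a conjugate pair |z|^2 = z * conj(z) = (product of roots) = c/a = 1/(0.699) = 1.430615, so |z| = sqrt(1.430615) = 1.1961 for both roots.
Moduli of all roots: 1.1961, 1.1961.
All moduli strictly greater than 1? Yes.
Verdict: Stationary.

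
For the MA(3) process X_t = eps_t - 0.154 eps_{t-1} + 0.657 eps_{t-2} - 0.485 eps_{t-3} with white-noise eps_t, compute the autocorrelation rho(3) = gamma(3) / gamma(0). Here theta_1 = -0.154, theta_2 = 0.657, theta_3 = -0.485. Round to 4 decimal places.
\rho(3) = -0.2869

For an MA(q) process with theta_0 = 1, the autocovariance is
  gamma(k) = sigma^2 * sum_{i=0..q-k} theta_i * theta_{i+k},
and rho(k) = gamma(k) / gamma(0). Sigma^2 cancels.
  numerator   = (1)*(-0.485) = -0.485.
  denominator = (1)^2 + (-0.154)^2 + (0.657)^2 + (-0.485)^2 = 1.69059.
  rho(3) = -0.485 / 1.69059 = -0.2869.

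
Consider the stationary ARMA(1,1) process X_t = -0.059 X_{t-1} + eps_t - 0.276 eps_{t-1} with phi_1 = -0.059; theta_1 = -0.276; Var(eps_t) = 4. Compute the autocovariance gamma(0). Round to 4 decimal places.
\gamma(0) = 4.4505

Multiply the model equation by X_{t-k} and take expectations. With theta_0 = psi_0 = 1 and psi_j the MA(infinity) weights, this gives
  gamma(k) - sum_i phi_i gamma(k-i) = c_k,
  c_k = sigma^2 * sum_{j=k..q} theta_j psi_{j-k}   (c_k = 0 for k > q),
using gamma(-m) = gamma(m).
psi-weights needed (psi_j = theta_j + sum_i phi_i psi_{j-i}):
  psi_1 = theta_1 + phi_1 = -0.276 + (-0.059) = -0.335
Right-hand sides:
  c_0 = sigma^2 (1 + theta_1 psi_1) = 4 * (1 + (-0.276)(-0.335)) = 4 * 1.09246 = 4.36984
  c_1 = sigma^2 theta_1 = 4 * (-0.276) = -1.104
  c_2 = 0
Equations for k = 0 and k = 1 (AR order 1):
  gamma(0) = phi_1 gamma(1) + c_0
  gamma(1) = phi_1 gamma(0) + c_1
Substituting the second into the first: gamma(0) (1 - phi_1^2) = c_0 + phi_1 c_1, so
  gamma(0) = (c_0 + phi_1 c_1) / (1 - phi_1^2) = (4.36984 + (-0.059)(-1.104)) / (1 - (-0.059)^2) = 4.434976 / 0.996519 = 4.450468.
Therefore gamma(0) = 4.4505 (to 4 decimal places).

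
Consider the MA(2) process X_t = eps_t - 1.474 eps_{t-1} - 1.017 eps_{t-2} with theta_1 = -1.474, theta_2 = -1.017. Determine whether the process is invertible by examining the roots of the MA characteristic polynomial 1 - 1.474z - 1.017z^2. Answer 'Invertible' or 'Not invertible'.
\text{Not invertible}

The MA(q) characteristic polynomial is P(z) = 1 - 1.474z - 1.017z^2.
Invertibility requires all roots to lie outside the unit circle, i.e. |z| > 1 for every root.
Set 1 + (-1.474) z + (-1.017) z^2 = 0, i.e. a z^2 + b z + c = 0 with a = -1.017, b = -1.474, c = 1.
Discriminant D = b^2 - 4ac = (-1.474)^2 - 4*(-1.017)*1 = 2.172676 - (-4.068) = 6.240676.
D >= 0, so the roots are real: z = (-b +/- sqrt(D)) / (2a) = (1.474 +/- 2.498135) / (-2.034).
  z_1 = (1.474 + 2.498135) / (-2.034) = -1.9529,   |z_1| = 1.9529.
  z_2 = (1.474 - 2.498135) / (-2.034) = 0.5035,   |z_2| = 0.5035.
Moduli of all roots: 1.9529, 0.5035.
All moduli strictly greater than 1? No.
Verdict: Not invertible.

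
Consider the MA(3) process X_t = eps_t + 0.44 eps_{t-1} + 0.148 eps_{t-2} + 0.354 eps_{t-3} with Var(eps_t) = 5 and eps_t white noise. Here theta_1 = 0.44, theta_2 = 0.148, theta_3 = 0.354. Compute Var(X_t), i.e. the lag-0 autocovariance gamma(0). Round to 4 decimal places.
\gamma(0) = 6.7041

For an MA(q) process X_t = eps_t + sum_i theta_i eps_{t-i} with
Var(eps_t) = sigma^2, the variance is
  gamma(0) = sigma^2 * (1 + sum_i theta_i^2).
  sum_i theta_i^2 = (0.44)^2 + (0.148)^2 + (0.354)^2 = 0.1936 + 0.021904 + 0.125316 = 0.34082.
  gamma(0) = 5 * (1 + 0.34082) = 5 * 1.34082 = 6.7041.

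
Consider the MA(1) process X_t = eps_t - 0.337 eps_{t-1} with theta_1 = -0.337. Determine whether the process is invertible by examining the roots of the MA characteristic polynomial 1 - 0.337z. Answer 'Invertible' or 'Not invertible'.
\text{Invertible}

The MA(q) characteristic polynomial is P(z) = 1 - 0.337z.
Invertibility requires all roots to lie outside the unit circle, i.e. |z| > 1 for every root.
This is linear in z: 1 + (-0.337) z = 0  =>  z = -1/(-0.337) = 2.967359,  |z| = 2.967359.
Moduli of all roots: 2.9674.
All moduli strictly greater than 1? Yes.
Verdict: Invertible.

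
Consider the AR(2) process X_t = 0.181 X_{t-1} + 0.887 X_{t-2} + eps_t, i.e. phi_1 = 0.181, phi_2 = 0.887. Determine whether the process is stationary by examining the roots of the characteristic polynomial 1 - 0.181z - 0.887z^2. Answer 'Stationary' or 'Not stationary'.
\text{Not stationary}

The AR(p) characteristic polynomial is P(z) = 1 - 0.181z - 0.887z^2.
Stationarity requires all roots to lie outside the unit circle, i.e. |z| > 1 for every root.
Set 1 + (-0.181) z + (-0.887) z^2 = 0, i.e. a z^2 + b z + c = 0 with a = -0.887, b = -0.181, c = 1.
Discriminant D = b^2 - 4ac = (-0.181)^2 - 4*(-0.887)*1 = 0.032761 - (-3.548) = 3.580761.
D >= 0, so the roots are real: z = (-b +/- sqrt(D)) / (2a) = (0.181 +/- 1.89229) / (-1.774).
  z_1 = (0.181 + 1.89229) / (-1.774) = -1.1687,   |z_1| = 1.1687.
  z_2 = (0.181 - 1.89229) / (-1.774) = 0.9647,   |z_2| = 0.9647.
Moduli of all roots: 1.1687, 0.9647.
All moduli strictly greater than 1? No.
Verdict: Not stationary.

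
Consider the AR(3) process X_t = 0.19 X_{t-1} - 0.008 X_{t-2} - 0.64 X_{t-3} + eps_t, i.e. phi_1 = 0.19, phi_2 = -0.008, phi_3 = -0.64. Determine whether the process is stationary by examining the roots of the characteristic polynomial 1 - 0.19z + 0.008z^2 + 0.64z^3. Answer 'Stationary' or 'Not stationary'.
\text{Stationary}

The AR(p) characteristic polynomial is P(z) = 1 - 0.19z + 0.008z^2 + 0.64z^3.
Stationarity requires all roots to lie outside the unit circle, i.e. |z| > 1 for every root.
Degree 3: look for a simple real root z0 first, then factor out (1 - z/z0) and solve the remaining quadratic.
Testing z0 = -1.25: P(-1.25) = 1 + (-0.19)(-1.25) + (0.008)(-1.25)^2 + (0.64)(-1.25)^3
  = 1 + (0.2375) + (0.0125) + (-1.25) = 0.  So z_0 = -1.25 is a root, |z_0| = 1.25.
Divide out the factor (1 + 0.8 z) = (1 - z/z0) (since 1/z0 = -0.8):
  P(z) = (1 + 0.8 z)(1 + (-0.99) z + (0.8) z^2)
  [check: z-coef -0.99 - (-0.8) = -0.19; z^2-coef 0.8 - (-0.8)(-0.99) = 0.008; z^3-coef -(-0.8)(0.8) = 0.64.]
Remaining roots from the quadratic factor 1 + (-0.99) z + (0.8) z^2:
  Set 1 + (-0.99) z + (0.8) z^2 = 0, i.e. a z^2 + b z + c = 0 with a = 0.8, b = -0.99, c = 1.
  Discriminant D = b^2 - 4ac = (-0.99)^2 - 4*(0.8)*1 = 0.9801 - (3.2) = -2.2199.
  D < 0, so the roots are the complex-conjugate pair z = (-b +/- i sqrt(-D)) / (2a) = 0.6187 +/- 0.9312i.
  For a conjugate pair |z|^2 = z * conj(z) = (product of roots) = c/a = 1/(0.8) = 1.25, so |z| = sqrt(1.25) = 1.118 for both roots.
Moduli of all roots: 1.2500, 1.1180, 1.1180.
All moduli strictly greater than 1? Yes.
Verdict: Stationary.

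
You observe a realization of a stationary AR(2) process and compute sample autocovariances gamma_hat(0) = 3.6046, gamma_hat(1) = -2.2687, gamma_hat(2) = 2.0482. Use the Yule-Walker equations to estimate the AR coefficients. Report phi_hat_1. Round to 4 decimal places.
\hat\phi_{1} = -0.4500

The Yule-Walker equations for an AR(p) process read, in matrix form,
  Gamma_p phi = r_p,   with   (Gamma_p)_{ij} = gamma(|i - j|),
                       (r_p)_i = gamma(i),   i,j = 1..p.
Substitute the sample gammas (Toeplitz matrix and right-hand side of size 2):
  Gamma_p = [[3.6046, -2.2687], [-2.2687, 3.6046]]
  r_p     = [-2.2687, 2.0482]
Written out:
  3.6046 phi_1 - 2.2687 phi_2 = -2.2687
  -2.2687 phi_1 + 3.6046 phi_2 = 2.0482
Solve by Cramer's rule:
  det = gamma(0)^2 - gamma(1)^2 = (3.6046)^2 - (-2.2687)^2 = 12.99314116 - 5.14699969 = 7.84614147
  phi_hat_1 = [gamma(1) gamma(0) - gamma(1) gamma(2)] / det = [(-2.2687)(3.6046) - (-2.2687)(2.0482)] / 7.84614147 = -3.53100468 / 7.84614147 = -0.45
  phi_hat_2 = [gamma(0) gamma(2) - gamma(1)^2] / det = [(3.6046)(2.0482) - (-2.2687)^2] / 7.84614147 = 2.23594203 / 7.84614147 = 0.285
So phi_hat = [-0.4500, 0.2850].
Therefore phi_hat_1 = -0.4500.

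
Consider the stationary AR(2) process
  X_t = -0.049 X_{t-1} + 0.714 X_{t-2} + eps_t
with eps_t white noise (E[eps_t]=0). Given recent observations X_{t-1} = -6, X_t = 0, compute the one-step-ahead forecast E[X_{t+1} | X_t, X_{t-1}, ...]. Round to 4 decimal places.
E[X_{t+1} \mid \mathcal F_t] = -4.2840

For an AR(p) model X_t = c + sum_i phi_i X_{t-i} + eps_t, the
one-step-ahead conditional mean is
  E[X_{t+1} | X_t, ...] = c + sum_i phi_i X_{t+1-i}.
Substitute known values:
  E[X_{t+1} | ...] = (-0.049) * (0) + (0.714) * (-6)
                   = -4.2840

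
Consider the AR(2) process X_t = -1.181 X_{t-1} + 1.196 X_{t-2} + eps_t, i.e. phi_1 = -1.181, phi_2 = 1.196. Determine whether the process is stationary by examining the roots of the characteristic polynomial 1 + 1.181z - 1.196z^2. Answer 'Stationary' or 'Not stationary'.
\text{Not stationary}

The AR(p) characteristic polynomial is P(z) = 1 + 1.181z - 1.196z^2.
Stationarity requires all roots to lie outside the unit circle, i.e. |z| > 1 for every root.
Set 1 + (1.181) z + (-1.196) z^2 = 0, i.e. a z^2 + b z + c = 0 with a = -1.196, b = 1.181, c = 1.
Discriminant D = b^2 - 4ac = (1.181)^2 - 4*(-1.196)*1 = 1.394761 - (-4.784) = 6.178761.
D >= 0, so the roots are real: z = (-b +/- sqrt(D)) / (2a) = (-1.181 +/- 2.485711) / (-2.392).
  z_1 = (-1.181 + 2.485711) / (-2.392) = -0.5454,   |z_1| = 0.5454.
  z_2 = (-1.181 - 2.485711) / (-2.392) = 1.5329,   |z_2| = 1.5329.
Moduli of all roots: 0.5454, 1.5329.
All moduli strictly greater than 1? No.
Verdict: Not stationary.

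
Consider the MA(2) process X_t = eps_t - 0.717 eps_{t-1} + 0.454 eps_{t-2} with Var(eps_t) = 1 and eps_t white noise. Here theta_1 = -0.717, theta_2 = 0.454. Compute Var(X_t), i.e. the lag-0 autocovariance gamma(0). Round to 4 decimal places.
\gamma(0) = 1.7202

For an MA(q) process X_t = eps_t + sum_i theta_i eps_{t-i} with
Var(eps_t) = sigma^2, the variance is
  gamma(0) = sigma^2 * (1 + sum_i theta_i^2).
  sum_i theta_i^2 = (-0.717)^2 + (0.454)^2 = 0.514089 + 0.206116 = 0.720205.
  gamma(0) = 1 * (1 + 0.720205) = 1 * 1.720205 = 1.720205, which rounds to 1.7202.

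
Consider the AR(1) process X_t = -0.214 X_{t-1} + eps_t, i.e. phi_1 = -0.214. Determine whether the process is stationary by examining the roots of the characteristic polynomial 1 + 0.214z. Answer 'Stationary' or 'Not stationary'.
\text{Stationary}

The AR(p) characteristic polynomial is P(z) = 1 + 0.214z.
Stationarity requires all roots to lie outside the unit circle, i.e. |z| > 1 for every root.
This is linear in z: 1 + (0.214) z = 0  =>  z = -1/(0.214) = -4.672897,  |z| = 4.672897.
Moduli of all roots: 4.6729.
All moduli strictly greater than 1? Yes.
Verdict: Stationary.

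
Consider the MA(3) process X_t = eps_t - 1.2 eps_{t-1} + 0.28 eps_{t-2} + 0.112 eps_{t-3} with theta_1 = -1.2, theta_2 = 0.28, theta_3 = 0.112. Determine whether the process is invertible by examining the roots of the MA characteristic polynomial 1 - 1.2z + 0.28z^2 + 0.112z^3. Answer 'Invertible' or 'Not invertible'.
\text{Invertible}

The MA(q) characteristic polynomial is P(z) = 1 - 1.2z + 0.28z^2 + 0.112z^3.
Invertibility requires all roots to lie outside the unit circle, i.e. |z| > 1 for every root.
Degree 3: look for a simple real root z0 first, then factor out (1 - z/z0) and solve the remaining quadratic.
Testing z0 = -5: P(-5) = 1 + (-1.2)(-5) + (0.28)(-5)^2 + (0.112)(-5)^3
  = 1 + (6) + (7) + (-14) = 0.  So z_0 = -5 is a root, |z_0| = 5.
Divide out the factor (1 + 0.2 z) = (1 - z/z0) (since 1/z0 = -0.2):
  P(z) = (1 + 0.2 z)(1 + (-1.4) z + (0.56) z^2)
  [check: z-coef -1.4 - (-0.2) = -1.2; z^2-coef 0.56 - (-0.2)(-1.4) = 0.28; z^3-coef -(-0.2)(0.56) = 0.112.]
Remaining roots from the quadratic factor 1 + (-1.4) z + (0.56) z^2:
  Set 1 + (-1.4) z + (0.56) z^2 = 0, i.e. a z^2 + b z + c = 0 with a = 0.56, b = -1.4, c = 1.
  Discriminant D = b^2 - 4ac = (-1.4)^2 - 4*(0.56)*1 = 1.96 - (2.24) = -0.28.
  D < 0, so the roots are the complex-conjugate pair z = (-b +/- i sqrt(-D)) / (2a) = 1.25 +/- 0.4725i.
  For a conjugate pair |z|^2 = z * conj(z) = (product of roots) = c/a = 1/(0.56) = 1.785714, so |z| = sqrt(1.785714) = 1.3363 for both roots.
Moduli of all roots: 5.0000, 1.3363, 1.3363.
All moduli strictly greater than 1? Yes.
Verdict: Invertible.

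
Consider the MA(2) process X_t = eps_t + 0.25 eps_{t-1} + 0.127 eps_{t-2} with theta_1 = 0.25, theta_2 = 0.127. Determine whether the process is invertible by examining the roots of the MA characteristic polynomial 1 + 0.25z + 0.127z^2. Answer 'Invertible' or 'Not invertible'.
\text{Invertible}

The MA(q) characteristic polynomial is P(z) = 1 + 0.25z + 0.127z^2.
Invertibility requires all roots to lie outside the unit circle, i.e. |z| > 1 for every root.
Set 1 + (0.25) z + (0.127) z^2 = 0, i.e. a z^2 + b z + c = 0 with a = 0.127, b = 0.25, c = 1.
Discriminant D = b^2 - 4ac = (0.25)^2 - 4*(0.127)*1 = 0.0625 - (0.508) = -0.4455.
D < 0, so the roots are the complex-conjugate pair z = (-b +/- i sqrt(-D)) / (2a) = -0.9843 +/- 2.6278i.
For a conjugate pair |z|^2 = z * conj(z) = (product of roots) = c/a = 1/(0.127) = 7.874016, so |z| = sqrt(7.874016) = 2.8061 for both roots.
Moduli of all roots: 2.8061, 2.8061.
All moduli strictly greater than 1? Yes.
Verdict: Invertible.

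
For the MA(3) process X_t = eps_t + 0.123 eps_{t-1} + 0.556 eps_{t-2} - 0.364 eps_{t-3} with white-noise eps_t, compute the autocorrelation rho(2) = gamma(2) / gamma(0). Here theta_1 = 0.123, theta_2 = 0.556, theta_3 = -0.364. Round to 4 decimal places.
\rho(2) = 0.3509

For an MA(q) process with theta_0 = 1, the autocovariance is
  gamma(k) = sigma^2 * sum_{i=0..q-k} theta_i * theta_{i+k},
and rho(k) = gamma(k) / gamma(0). Sigma^2 cancels.
  numerator   = (1)*(0.556) + (0.123)*(-0.364) = 0.511228.
  denominator = (1)^2 + (0.123)^2 + (0.556)^2 + (-0.364)^2 = 1.456761.
  rho(2) = 0.511228 / 1.456761 = 0.3509.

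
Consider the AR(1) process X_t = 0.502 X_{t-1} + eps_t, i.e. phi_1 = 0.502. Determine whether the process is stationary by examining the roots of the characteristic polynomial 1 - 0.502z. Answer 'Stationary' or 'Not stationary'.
\text{Stationary}

The AR(p) characteristic polynomial is P(z) = 1 - 0.502z.
Stationarity requires all roots to lie outside the unit circle, i.e. |z| > 1 for every root.
This is linear in z: 1 + (-0.502) z = 0  =>  z = -1/(-0.502) = 1.992032,  |z| = 1.992032.
Moduli of all roots: 1.9920.
All moduli strictly greater than 1? Yes.
Verdict: Stationary.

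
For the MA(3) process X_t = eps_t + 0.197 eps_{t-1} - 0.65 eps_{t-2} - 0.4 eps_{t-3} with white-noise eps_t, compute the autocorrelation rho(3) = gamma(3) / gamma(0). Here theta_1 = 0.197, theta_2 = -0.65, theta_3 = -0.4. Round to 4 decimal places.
\rho(3) = -0.2467

For an MA(q) process with theta_0 = 1, the autocovariance is
  gamma(k) = sigma^2 * sum_{i=0..q-k} theta_i * theta_{i+k},
and rho(k) = gamma(k) / gamma(0). Sigma^2 cancels.
  numerator   = (1)*(-0.4) = -0.4.
  denominator = (1)^2 + (0.197)^2 + (-0.65)^2 + (-0.4)^2 = 1.621309.
  rho(3) = -0.4 / 1.621309 = -0.2467.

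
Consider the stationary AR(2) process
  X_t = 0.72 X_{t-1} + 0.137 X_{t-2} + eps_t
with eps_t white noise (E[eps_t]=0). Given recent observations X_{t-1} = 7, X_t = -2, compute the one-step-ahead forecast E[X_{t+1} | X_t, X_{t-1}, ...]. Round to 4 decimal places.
E[X_{t+1} \mid \mathcal F_t] = -0.4810

For an AR(p) model X_t = c + sum_i phi_i X_{t-i} + eps_t, the
one-step-ahead conditional mean is
  E[X_{t+1} | X_t, ...] = c + sum_i phi_i X_{t+1-i}.
Substitute known values:
  E[X_{t+1} | ...] = (0.72) * (-2) + (0.137) * (7)
                   = -0.4810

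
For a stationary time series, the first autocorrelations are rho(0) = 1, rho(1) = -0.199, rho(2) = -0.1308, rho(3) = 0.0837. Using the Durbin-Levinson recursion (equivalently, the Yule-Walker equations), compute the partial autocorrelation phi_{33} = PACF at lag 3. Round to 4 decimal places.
\phi_{33} = 0.0191

The PACF at lag k is phi_{kk}, the last component of the solution
to the Yule-Walker system G_k phi = r_k where
  (G_k)_{ij} = rho(|i - j|), (r_k)_i = rho(i), i,j = 1..k.
Equivalently, Durbin-Levinson gives phi_{kk} iteratively:
  phi_{11} = rho(1)
  phi_{kk} = [rho(k) - sum_{j=1..k-1} phi_{k-1,j} rho(k-j)]
            / [1 - sum_{j=1..k-1} phi_{k-1,j} rho(j)],
  phi_{k,j} = phi_{k-1,j} - phi_{kk} phi_{k-1,k-j},  j = 1..k-1.
Step k = 1:
  phi_11 = rho(1) = -0.199.
Step k = 2:
  phi_22 = [rho(2) - phi_11 rho(1)] / [1 - phi_11 rho(1)] = [-0.1308 - (-0.199)(-0.199)] / [1 - (-0.199)(-0.199)]
         = -0.170401 / 0.960399 = -0.177427.
  Update: phi_21 = phi_11 - phi_22 phi_11 = -0.199 - (-0.177427)(-0.199) = -0.234308.
Step k = 3:
  phi_33 = [rho(3) - phi_21 rho(2) - phi_22 rho(1)] / [1 - phi_21 rho(1) - phi_22 rho(2)]
    numerator   = 0.0837 - (-0.234308)(-0.1308) - (-0.177427)(-0.199) = 0.01774448
    denominator = 1 - (-0.234308)(-0.199) - (-0.177427)(-0.1308) = 0.93016521
  phi_33 = 0.01774448 / 0.93016521 = 0.0191.
Therefore phi_{33} = 0.0191.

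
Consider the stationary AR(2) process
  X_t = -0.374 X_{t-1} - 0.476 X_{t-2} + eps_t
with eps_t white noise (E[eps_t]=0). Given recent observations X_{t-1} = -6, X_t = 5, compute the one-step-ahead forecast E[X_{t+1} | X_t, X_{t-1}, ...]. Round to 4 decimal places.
E[X_{t+1} \mid \mathcal F_t] = 0.9860

For an AR(p) model X_t = c + sum_i phi_i X_{t-i} + eps_t, the
one-step-ahead conditional mean is
  E[X_{t+1} | X_t, ...] = c + sum_i phi_i X_{t+1-i}.
Substitute known values:
  E[X_{t+1} | ...] = (-0.374) * (5) + (-0.476) * (-6)
                   = 0.9860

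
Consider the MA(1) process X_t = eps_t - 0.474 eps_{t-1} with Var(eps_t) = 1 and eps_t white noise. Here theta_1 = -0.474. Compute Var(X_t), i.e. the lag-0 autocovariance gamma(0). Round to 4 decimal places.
\gamma(0) = 1.2247

For an MA(q) process X_t = eps_t + sum_i theta_i eps_{t-i} with
Var(eps_t) = sigma^2, the variance is
  gamma(0) = sigma^2 * (1 + sum_i theta_i^2).
  sum_i theta_i^2 = (-0.474)^2 = 0.224676.
  gamma(0) = 1 * (1 + 0.224676) = 1 * 1.224676 = 1.224676, which rounds to 1.2247.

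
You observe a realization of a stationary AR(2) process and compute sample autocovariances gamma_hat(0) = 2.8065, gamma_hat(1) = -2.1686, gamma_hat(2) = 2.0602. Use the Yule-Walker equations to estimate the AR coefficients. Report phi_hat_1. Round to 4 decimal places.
\hat\phi_{1} = -0.5100

The Yule-Walker equations for an AR(p) process read, in matrix form,
  Gamma_p phi = r_p,   with   (Gamma_p)_{ij} = gamma(|i - j|),
                       (r_p)_i = gamma(i),   i,j = 1..p.
Substitute the sample gammas (Toeplitz matrix and right-hand side of size 2):
  Gamma_p = [[2.8065, -2.1686], [-2.1686, 2.8065]]
  r_p     = [-2.1686, 2.0602]
Written out:
  2.8065 phi_1 - 2.1686 phi_2 = -2.1686
  -2.1686 phi_1 + 2.8065 phi_2 = 2.0602
Solve by Cramer's rule:
  det = gamma(0)^2 - gamma(1)^2 = (2.8065)^2 - (-2.1686)^2 = 7.87644225 - 4.70282596 = 3.17361629
  phi_hat_1 = [gamma(1) gamma(0) - gamma(1) gamma(2)] / det = [(-2.1686)(2.8065) - (-2.1686)(2.0602)] / 3.17361629 = -1.61842618 / 3.17361629 = -0.51
  phi_hat_2 = [gamma(0) gamma(2) - gamma(1)^2] / det = [(2.8065)(2.0602) - (-2.1686)^2] / 3.17361629 = 1.07912534 / 3.17361629 = 0.34
So phi_hat = [-0.5100, 0.3400].
Therefore phi_hat_1 = -0.5100.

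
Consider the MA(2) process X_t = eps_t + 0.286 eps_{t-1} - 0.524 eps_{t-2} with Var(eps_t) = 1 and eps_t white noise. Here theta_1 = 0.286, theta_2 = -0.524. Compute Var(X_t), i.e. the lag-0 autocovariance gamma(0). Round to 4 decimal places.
\gamma(0) = 1.3564

For an MA(q) process X_t = eps_t + sum_i theta_i eps_{t-i} with
Var(eps_t) = sigma^2, the variance is
  gamma(0) = sigma^2 * (1 + sum_i theta_i^2).
  sum_i theta_i^2 = (0.286)^2 + (-0.524)^2 = 0.081796 + 0.274576 = 0.356372.
  gamma(0) = 1 * (1 + 0.356372) = 1 * 1.356372 = 1.356372, which rounds to 1.3564.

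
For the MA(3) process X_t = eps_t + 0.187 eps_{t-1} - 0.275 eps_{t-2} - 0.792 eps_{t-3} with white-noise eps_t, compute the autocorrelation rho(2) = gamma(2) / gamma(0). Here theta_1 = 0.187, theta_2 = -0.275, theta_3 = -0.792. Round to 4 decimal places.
\rho(2) = -0.2435

For an MA(q) process with theta_0 = 1, the autocovariance is
  gamma(k) = sigma^2 * sum_{i=0..q-k} theta_i * theta_{i+k},
and rho(k) = gamma(k) / gamma(0). Sigma^2 cancels.
  numerator   = (1)*(-0.275) + (0.187)*(-0.792) = -0.423104.
  denominator = (1)^2 + (0.187)^2 + (-0.275)^2 + (-0.792)^2 = 1.737858.
  rho(2) = -0.423104 / 1.737858 = -0.2435.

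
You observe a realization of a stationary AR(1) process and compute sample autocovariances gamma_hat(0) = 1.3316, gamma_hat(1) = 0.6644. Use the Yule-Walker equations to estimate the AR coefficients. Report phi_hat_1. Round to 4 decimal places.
\hat\phi_{1} = 0.4989

The Yule-Walker equations for an AR(p) process read, in matrix form,
  Gamma_p phi = r_p,   with   (Gamma_p)_{ij} = gamma(|i - j|),
                       (r_p)_i = gamma(i),   i,j = 1..p.
Substitute the sample gammas (Toeplitz matrix and right-hand side of size 1):
  Gamma_p = [[1.3316]]
  r_p     = [0.6644]
With p = 1 this is the single equation gamma(0) phi_1 = gamma(1):
  phi_hat_1 = gamma(1) / gamma(0) = 0.6644 / 1.3316 = 0.4989.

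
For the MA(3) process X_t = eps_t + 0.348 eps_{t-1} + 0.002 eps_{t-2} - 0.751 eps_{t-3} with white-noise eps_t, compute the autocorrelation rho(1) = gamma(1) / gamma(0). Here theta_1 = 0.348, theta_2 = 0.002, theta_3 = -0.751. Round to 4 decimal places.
\rho(1) = 0.2060

For an MA(q) process with theta_0 = 1, the autocovariance is
  gamma(k) = sigma^2 * sum_{i=0..q-k} theta_i * theta_{i+k},
and rho(k) = gamma(k) / gamma(0). Sigma^2 cancels.
  numerator   = (1)*(0.348) + (0.348)*(0.002) + (0.002)*(-0.751) = 0.347194.
  denominator = (1)^2 + (0.348)^2 + (0.002)^2 + (-0.751)^2 = 1.685109.
  rho(1) = 0.347194 / 1.685109 = 0.2060.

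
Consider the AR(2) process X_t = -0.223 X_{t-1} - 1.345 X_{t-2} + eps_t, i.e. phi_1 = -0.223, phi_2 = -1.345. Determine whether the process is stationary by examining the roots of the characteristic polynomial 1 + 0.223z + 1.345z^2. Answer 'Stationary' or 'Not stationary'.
\text{Not stationary}

The AR(p) characteristic polynomial is P(z) = 1 + 0.223z + 1.345z^2.
Stationarity requires all roots to lie outside the unit circle, i.e. |z| > 1 for every root.
Set 1 + (0.223) z + (1.345) z^2 = 0, i.e. a z^2 + b z + c = 0 with a = 1.345, b = 0.223, c = 1.
Discriminant D = b^2 - 4ac = (0.223)^2 - 4*(1.345)*1 = 0.049729 - (5.38) = -5.330271.
D < 0, so the roots are the complex-conjugate pair z = (-b +/- i sqrt(-D)) / (2a) = -0.0829 +/- 0.8583i.
For a conjugate pair |z|^2 = z * conj(z) = (product of roots) = c/a = 1/(1.345) = 0.743494, so |z| = sqrt(0.743494) = 0.8623 for both roots.
Moduli of all roots: 0.8623, 0.8623.
All moduli strictly greater than 1? No.
Verdict: Not stationary.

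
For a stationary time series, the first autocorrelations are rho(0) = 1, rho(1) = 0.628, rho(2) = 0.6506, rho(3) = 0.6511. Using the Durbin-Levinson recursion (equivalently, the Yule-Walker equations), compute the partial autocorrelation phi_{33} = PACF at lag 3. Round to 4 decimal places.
\phi_{33} = 0.3011

The PACF at lag k is phi_{kk}, the last component of the solution
to the Yule-Walker system G_k phi = r_k where
  (G_k)_{ij} = rho(|i - j|), (r_k)_i = rho(i), i,j = 1..k.
Equivalently, Durbin-Levinson gives phi_{kk} iteratively:
  phi_{11} = rho(1)
  phi_{kk} = [rho(k) - sum_{j=1..k-1} phi_{k-1,j} rho(k-j)]
            / [1 - sum_{j=1..k-1} phi_{k-1,j} rho(j)],
  phi_{k,j} = phi_{k-1,j} - phi_{kk} phi_{k-1,k-j},  j = 1..k-1.
Step k = 1:
  phi_11 = rho(1) = 0.628.
Step k = 2:
  phi_22 = [rho(2) - phi_11 rho(1)] / [1 - phi_11 rho(1)] = [0.6506 - (0.628)(0.628)] / [1 - (0.628)(0.628)]
         = 0.256216 / 0.605616 = 0.423067.
  Update: phi_21 = phi_11 - phi_22 phi_11 = 0.628 - (0.423067)(0.628) = 0.362314.
Step k = 3:
  phi_33 = [rho(3) - phi_21 rho(2) - phi_22 rho(1)] / [1 - phi_21 rho(1) - phi_22 rho(2)]
    numerator   = 0.6511 - (0.362314)(0.6506) - (0.423067)(0.628) = 0.14969254
    denominator = 1 - (0.362314)(0.628) - (0.423067)(0.6506) = 0.49721953
  phi_33 = 0.14969254 / 0.49721953 = 0.3011.
Therefore phi_{33} = 0.3011.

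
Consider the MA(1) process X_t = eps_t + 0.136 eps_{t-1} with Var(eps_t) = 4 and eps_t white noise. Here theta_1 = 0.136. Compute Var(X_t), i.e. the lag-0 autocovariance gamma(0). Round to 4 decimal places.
\gamma(0) = 4.0740

For an MA(q) process X_t = eps_t + sum_i theta_i eps_{t-i} with
Var(eps_t) = sigma^2, the variance is
  gamma(0) = sigma^2 * (1 + sum_i theta_i^2).
  sum_i theta_i^2 = (0.136)^2 = 0.018496.
  gamma(0) = 4 * (1 + 0.018496) = 4 * 1.018496 = 4.073984, which rounds to 4.0740.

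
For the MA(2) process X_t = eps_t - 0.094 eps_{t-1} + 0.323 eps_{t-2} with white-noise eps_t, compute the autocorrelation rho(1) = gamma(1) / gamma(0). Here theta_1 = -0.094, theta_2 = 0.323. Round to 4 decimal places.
\rho(1) = -0.1117

For an MA(q) process with theta_0 = 1, the autocovariance is
  gamma(k) = sigma^2 * sum_{i=0..q-k} theta_i * theta_{i+k},
and rho(k) = gamma(k) / gamma(0). Sigma^2 cancels.
  numerator   = (1)*(-0.094) + (-0.094)*(0.323) = -0.124362.
  denominator = (1)^2 + (-0.094)^2 + (0.323)^2 = 1.113165.
  rho(1) = -0.124362 / 1.113165 = -0.1117.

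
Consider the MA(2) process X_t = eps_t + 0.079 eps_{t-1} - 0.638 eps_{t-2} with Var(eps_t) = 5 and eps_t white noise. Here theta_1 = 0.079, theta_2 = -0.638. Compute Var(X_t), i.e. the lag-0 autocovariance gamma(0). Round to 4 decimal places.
\gamma(0) = 7.0664

For an MA(q) process X_t = eps_t + sum_i theta_i eps_{t-i} with
Var(eps_t) = sigma^2, the variance is
  gamma(0) = sigma^2 * (1 + sum_i theta_i^2).
  sum_i theta_i^2 = (0.079)^2 + (-0.638)^2 = 0.006241 + 0.407044 = 0.413285.
  gamma(0) = 5 * (1 + 0.413285) = 5 * 1.413285 = 7.066425, which rounds to 7.0664.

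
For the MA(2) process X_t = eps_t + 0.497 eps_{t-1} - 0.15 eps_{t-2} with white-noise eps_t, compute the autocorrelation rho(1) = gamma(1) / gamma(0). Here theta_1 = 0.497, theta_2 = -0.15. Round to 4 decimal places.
\rho(1) = 0.3328

For an MA(q) process with theta_0 = 1, the autocovariance is
  gamma(k) = sigma^2 * sum_{i=0..q-k} theta_i * theta_{i+k},
and rho(k) = gamma(k) / gamma(0). Sigma^2 cancels.
  numerator   = (1)*(0.497) + (0.497)*(-0.15) = 0.42245.
  denominator = (1)^2 + (0.497)^2 + (-0.15)^2 = 1.269509.
  rho(1) = 0.42245 / 1.269509 = 0.3328.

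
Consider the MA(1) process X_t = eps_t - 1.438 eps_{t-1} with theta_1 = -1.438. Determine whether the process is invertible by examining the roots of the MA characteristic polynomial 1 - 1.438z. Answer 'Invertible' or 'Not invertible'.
\text{Not invertible}

The MA(q) characteristic polynomial is P(z) = 1 - 1.438z.
Invertibility requires all roots to lie outside the unit circle, i.e. |z| > 1 for every root.
This is linear in z: 1 + (-1.438) z = 0  =>  z = -1/(-1.438) = 0.69541,  |z| = 0.69541.
Moduli of all roots: 0.6954.
All moduli strictly greater than 1? No.
Verdict: Not invertible.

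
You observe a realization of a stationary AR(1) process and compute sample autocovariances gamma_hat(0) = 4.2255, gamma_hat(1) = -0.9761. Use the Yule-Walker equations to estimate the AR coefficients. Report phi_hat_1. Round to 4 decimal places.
\hat\phi_{1} = -0.2310

The Yule-Walker equations for an AR(p) process read, in matrix form,
  Gamma_p phi = r_p,   with   (Gamma_p)_{ij} = gamma(|i - j|),
                       (r_p)_i = gamma(i),   i,j = 1..p.
Substitute the sample gammas (Toeplitz matrix and right-hand side of size 1):
  Gamma_p = [[4.2255]]
  r_p     = [-0.9761]
With p = 1 this is the single equation gamma(0) phi_1 = gamma(1):
  phi_hat_1 = gamma(1) / gamma(0) = -0.9761 / 4.2255 = -0.2310.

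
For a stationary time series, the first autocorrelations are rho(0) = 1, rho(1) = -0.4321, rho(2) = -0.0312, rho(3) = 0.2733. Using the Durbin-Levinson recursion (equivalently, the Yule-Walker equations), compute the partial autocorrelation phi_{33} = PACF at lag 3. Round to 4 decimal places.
\phi_{33} = 0.1860

The PACF at lag k is phi_{kk}, the last component of the solution
to the Yule-Walker system G_k phi = r_k where
  (G_k)_{ij} = rho(|i - j|), (r_k)_i = rho(i), i,j = 1..k.
Equivalently, Durbin-Levinson gives phi_{kk} iteratively:
  phi_{11} = rho(1)
  phi_{kk} = [rho(k) - sum_{j=1..k-1} phi_{k-1,j} rho(k-j)]
            / [1 - sum_{j=1..k-1} phi_{k-1,j} rho(j)],
  phi_{k,j} = phi_{k-1,j} - phi_{kk} phi_{k-1,k-j},  j = 1..k-1.
Step k = 1:
  phi_11 = rho(1) = -0.4321.
Step k = 2:
  phi_22 = [rho(2) - phi_11 rho(1)] / [1 - phi_11 rho(1)] = [-0.0312 - (-0.4321)(-0.4321)] / [1 - (-0.4321)(-0.4321)]
         = -0.21791041 / 0.81328959 = -0.267937.
  Update: phi_21 = phi_11 - phi_22 phi_11 = -0.4321 - (-0.267937)(-0.4321) = -0.547876.
Step k = 3:
  phi_33 = [rho(3) - phi_21 rho(2) - phi_22 rho(1)] / [1 - phi_21 rho(1) - phi_22 rho(2)]
    numerator   = 0.2733 - (-0.547876)(-0.0312) - (-0.267937)(-0.4321) = 0.14043068
    denominator = 1 - (-0.547876)(-0.4321) - (-0.267937)(-0.0312) = 0.75490332
  phi_33 = 0.14043068 / 0.75490332 = 0.186.
Therefore phi_{33} = 0.1860.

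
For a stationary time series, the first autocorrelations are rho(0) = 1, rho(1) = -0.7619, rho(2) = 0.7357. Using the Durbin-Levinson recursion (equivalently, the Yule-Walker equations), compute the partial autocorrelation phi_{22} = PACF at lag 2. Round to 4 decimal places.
\phi_{22} = 0.3700

The PACF at lag k is phi_{kk}, the last component of the solution
to the Yule-Walker system G_k phi = r_k where
  (G_k)_{ij} = rho(|i - j|), (r_k)_i = rho(i), i,j = 1..k.
Equivalently, Durbin-Levinson gives phi_{kk} iteratively:
  phi_{11} = rho(1)
  phi_{kk} = [rho(k) - sum_{j=1..k-1} phi_{k-1,j} rho(k-j)]
            / [1 - sum_{j=1..k-1} phi_{k-1,j} rho(j)],
  phi_{k,j} = phi_{k-1,j} - phi_{kk} phi_{k-1,k-j},  j = 1..k-1.
Step k = 1:
  phi_11 = rho(1) = -0.7619.
Step k = 2:
  phi_22 = [rho(2) - phi_11 rho(1)] / [1 - phi_11 rho(1)] = [0.7357 - (-0.7619)(-0.7619)] / [1 - (-0.7619)(-0.7619)]
         = 0.15520839 / 0.41950839 = 0.37.
Therefore phi_{22} = 0.3700.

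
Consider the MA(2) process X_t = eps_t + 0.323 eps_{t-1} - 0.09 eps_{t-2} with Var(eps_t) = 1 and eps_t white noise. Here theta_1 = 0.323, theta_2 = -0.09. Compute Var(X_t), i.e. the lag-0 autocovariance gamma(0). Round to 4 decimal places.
\gamma(0) = 1.1124

For an MA(q) process X_t = eps_t + sum_i theta_i eps_{t-i} with
Var(eps_t) = sigma^2, the variance is
  gamma(0) = sigma^2 * (1 + sum_i theta_i^2).
  sum_i theta_i^2 = (0.323)^2 + (-0.09)^2 = 0.104329 + 0.0081 = 0.112429.
  gamma(0) = 1 * (1 + 0.112429) = 1 * 1.112429 = 1.112429, which rounds to 1.1124.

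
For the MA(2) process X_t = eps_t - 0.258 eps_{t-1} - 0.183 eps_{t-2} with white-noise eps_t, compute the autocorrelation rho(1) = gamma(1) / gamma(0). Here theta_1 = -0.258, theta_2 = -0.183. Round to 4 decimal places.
\rho(1) = -0.1916

For an MA(q) process with theta_0 = 1, the autocovariance is
  gamma(k) = sigma^2 * sum_{i=0..q-k} theta_i * theta_{i+k},
and rho(k) = gamma(k) / gamma(0). Sigma^2 cancels.
  numerator   = (1)*(-0.258) + (-0.258)*(-0.183) = -0.210786.
  denominator = (1)^2 + (-0.258)^2 + (-0.183)^2 = 1.100053.
  rho(1) = -0.210786 / 1.100053 = -0.1916.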